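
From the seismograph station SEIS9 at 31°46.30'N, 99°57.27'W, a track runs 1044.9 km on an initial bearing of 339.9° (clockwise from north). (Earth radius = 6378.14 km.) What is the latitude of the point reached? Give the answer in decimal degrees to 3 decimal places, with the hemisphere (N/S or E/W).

40.519°N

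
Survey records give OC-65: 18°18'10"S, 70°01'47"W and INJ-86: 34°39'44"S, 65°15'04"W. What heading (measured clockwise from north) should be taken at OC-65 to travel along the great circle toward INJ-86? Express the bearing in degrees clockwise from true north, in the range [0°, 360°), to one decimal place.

OC-65: φ = -18.30278°, λ = -70.02972°
INJ-86: φ = -34.66222°, λ = -65.25111°
Δλ = 4.7786°
y = sin Δλ · cos φ₂ = 0.068521
x = cos φ₁ sin φ₂ − sin φ₁ cos φ₂ cos Δλ = -0.282560
θ = atan2(y, x) = 166.3689° → 166.3689° (mod 360°)

166.4°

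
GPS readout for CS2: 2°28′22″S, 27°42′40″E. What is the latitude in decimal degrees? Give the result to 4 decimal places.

2° + 28′/60 + 22″/3600 = 2 + 0.46667 + 0.00611 = 2.4728°

2.4728°S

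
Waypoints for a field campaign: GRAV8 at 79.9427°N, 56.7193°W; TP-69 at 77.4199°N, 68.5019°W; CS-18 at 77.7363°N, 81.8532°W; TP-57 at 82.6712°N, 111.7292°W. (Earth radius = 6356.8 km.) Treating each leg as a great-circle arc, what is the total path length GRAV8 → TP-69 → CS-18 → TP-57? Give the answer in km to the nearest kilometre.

1467 km

GRAV8→TP-69: c = 0.059518 rad, d = 378.34 km
TP-69→CS-18: c = 0.050317 rad, d = 319.86 km
CS-18→TP-57: c = 0.120969 rad, d = 768.97 km
Total = 378.34 + 319.86 + 768.97 = 1467.17 km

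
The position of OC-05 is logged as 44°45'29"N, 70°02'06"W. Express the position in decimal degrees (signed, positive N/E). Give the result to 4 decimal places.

lat: 44.7581° N → +44.7581°
lon: 70.0350° W → -70.0350°

+44.7581°, -70.0350°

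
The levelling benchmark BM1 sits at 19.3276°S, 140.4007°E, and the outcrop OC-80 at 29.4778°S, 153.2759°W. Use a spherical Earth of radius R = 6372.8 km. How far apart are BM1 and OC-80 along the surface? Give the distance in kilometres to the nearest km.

6727 km

Δφ = -10.1502°,  Δλ = 66.3234°
a = sin²(Δφ/2) + cos φ₁ cos φ₂ sin²(Δλ/2) = 0.253624
c = 2·arcsin(√a) = 1.055547 rad = 60.4784°
d = R·c = 6372.8 × 1.055547 = 6726.8 km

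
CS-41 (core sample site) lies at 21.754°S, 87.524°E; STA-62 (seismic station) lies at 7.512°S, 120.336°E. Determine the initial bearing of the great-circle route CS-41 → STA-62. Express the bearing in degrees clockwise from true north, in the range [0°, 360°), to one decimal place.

Δλ = 32.8120°
y = sin Δλ · cos φ₂ = 0.537234
x = cos φ₁ sin φ₂ − sin φ₁ cos φ₂ cos Δλ = 0.187394
θ = atan2(y, x) = 70.7706° → 70.7706° (mod 360°)

70.8°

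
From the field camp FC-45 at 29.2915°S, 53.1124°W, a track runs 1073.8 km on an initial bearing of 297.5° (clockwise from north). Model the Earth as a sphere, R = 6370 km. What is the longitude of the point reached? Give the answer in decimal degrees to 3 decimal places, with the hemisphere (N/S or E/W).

62.525°W

δ = d/R = 1073.8/6370 = 0.168571 rad
φ₂ = arcsin(sin φ₁ cos δ + cos φ₁ sin δ cos θ)
   = arcsin(-0.48925·0.98583 + 0.87214·0.16777·0.46175) = -24.50381°
λ₂ = λ₁ + atan2(sin θ sin δ cos φ₁, cos δ − sin φ₁ sin φ₂) = -62.52528°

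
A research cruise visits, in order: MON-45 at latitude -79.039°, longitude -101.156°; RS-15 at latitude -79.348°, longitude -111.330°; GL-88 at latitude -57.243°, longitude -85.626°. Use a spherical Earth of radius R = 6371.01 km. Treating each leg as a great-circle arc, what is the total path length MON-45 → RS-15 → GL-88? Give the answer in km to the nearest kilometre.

2835 km

MON-45→RS-15: c = 0.033682 rad, d = 214.59 km
RS-15→GL-88: c = 0.411307 rad, d = 2620.44 km
Total = 214.59 + 2620.44 = 2835.03 km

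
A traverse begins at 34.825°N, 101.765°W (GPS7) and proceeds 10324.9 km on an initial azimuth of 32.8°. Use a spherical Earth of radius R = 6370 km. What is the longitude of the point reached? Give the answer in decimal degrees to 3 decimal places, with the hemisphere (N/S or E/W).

δ = d/R = 10324.9/6370 = 1.620863 rad
φ₂ = arcsin(sin φ₁ cos δ + cos φ₁ sin δ cos θ)
   = arcsin(0.57107·-0.05005 + 0.82090·0.99875·0.84057) = 41.34386°
λ₂ = λ₁ + atan2(sin θ sin δ cos φ₁, cos δ − sin φ₁ sin φ₂) = 32.12736°

32.127°E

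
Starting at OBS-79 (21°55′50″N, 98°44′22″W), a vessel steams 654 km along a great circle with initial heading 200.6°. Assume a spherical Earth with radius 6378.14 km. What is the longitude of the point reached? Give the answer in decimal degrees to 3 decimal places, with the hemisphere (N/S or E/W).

100.891°W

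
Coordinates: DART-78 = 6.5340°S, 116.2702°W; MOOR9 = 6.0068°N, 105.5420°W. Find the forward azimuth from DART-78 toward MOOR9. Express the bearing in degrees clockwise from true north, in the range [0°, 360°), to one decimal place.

40.7°

Δλ = 10.7282°
y = sin Δλ · cos φ₂ = 0.185128
x = cos φ₁ sin φ₂ − sin φ₁ cos φ₂ cos Δλ = 0.215157
θ = atan2(y, x) = 40.7098° → 40.7098° (mod 360°)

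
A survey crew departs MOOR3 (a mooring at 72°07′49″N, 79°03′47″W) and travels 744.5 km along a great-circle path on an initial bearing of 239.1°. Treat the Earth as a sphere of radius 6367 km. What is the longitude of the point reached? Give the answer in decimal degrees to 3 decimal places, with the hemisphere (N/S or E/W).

94.530°W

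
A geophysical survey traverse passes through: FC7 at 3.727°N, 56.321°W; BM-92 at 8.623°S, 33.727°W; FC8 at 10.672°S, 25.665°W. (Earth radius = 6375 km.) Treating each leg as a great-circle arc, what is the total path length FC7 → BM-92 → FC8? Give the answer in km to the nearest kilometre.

FC7→BM-92: c = 0.448409 rad, d = 2858.61 km
BM-92→FC8: c = 0.143243 rad, d = 913.17 km
Total = 2858.61 + 913.17 = 3771.79 km

3772 km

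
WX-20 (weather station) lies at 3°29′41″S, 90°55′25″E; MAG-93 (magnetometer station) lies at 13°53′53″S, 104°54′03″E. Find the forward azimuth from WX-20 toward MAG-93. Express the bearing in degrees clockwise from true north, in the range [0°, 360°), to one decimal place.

127.9°

WX-20: φ = -3.49472°, λ = +90.92361°
MAG-93: φ = -13.89806°, λ = +104.90083°
Δλ = 13.9772°
y = sin Δλ · cos φ₂ = 0.234465
x = cos φ₁ sin φ₂ − sin φ₁ cos φ₂ cos Δλ = -0.182328
θ = atan2(y, x) = 127.8699° → 127.8699° (mod 360°)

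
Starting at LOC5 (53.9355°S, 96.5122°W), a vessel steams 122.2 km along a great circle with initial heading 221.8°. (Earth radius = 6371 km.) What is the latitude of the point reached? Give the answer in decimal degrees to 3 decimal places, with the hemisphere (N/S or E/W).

54.748°S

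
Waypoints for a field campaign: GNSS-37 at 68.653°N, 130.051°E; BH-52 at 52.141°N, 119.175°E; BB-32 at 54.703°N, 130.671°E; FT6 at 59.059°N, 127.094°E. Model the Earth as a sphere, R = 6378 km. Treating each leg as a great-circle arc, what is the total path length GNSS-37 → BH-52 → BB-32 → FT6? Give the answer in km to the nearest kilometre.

3270 km

GNSS-37→BH-52: c = 0.301987 rad, d = 1926.07 km
BH-52→BB-32: c = 0.127473 rad, d = 813.02 km
BB-32→FT6: c = 0.083299 rad, d = 531.28 km
Total = 1926.07 + 813.02 + 531.28 = 3270.38 km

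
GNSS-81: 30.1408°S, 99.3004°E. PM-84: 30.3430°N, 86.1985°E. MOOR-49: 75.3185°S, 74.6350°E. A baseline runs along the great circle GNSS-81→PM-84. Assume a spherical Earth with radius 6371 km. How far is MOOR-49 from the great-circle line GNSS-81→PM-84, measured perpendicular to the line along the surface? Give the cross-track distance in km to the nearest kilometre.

δ₁₃ = central angle GNSS-81→MOOR-49 = 0.816313 rad  (haversine)
θ₁₃ = bearing GNSS-81→MOOR-49 = 188.347°,  θ₁₂ = bearing GNSS-81→PM-84 = 347.169°
dₓₜ = R·arcsin(sin δ₁₃ · sin(θ₁₃ − θ₁₂)) = 6371·arcsin(0.72863·sin(-158.823°)) = -1696.975 km
|dₓₜ| = 1696.975 km

1697 km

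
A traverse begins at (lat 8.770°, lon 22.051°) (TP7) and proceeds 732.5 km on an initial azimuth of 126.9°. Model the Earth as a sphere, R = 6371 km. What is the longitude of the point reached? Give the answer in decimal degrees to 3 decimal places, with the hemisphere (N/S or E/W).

δ = d/R = 732.5/6371 = 0.114974 rad
φ₂ = arcsin(sin φ₁ cos δ + cos φ₁ sin δ cos θ)
   = arcsin(0.15247·0.99340 + 0.98831·0.11472·-0.60042) = 4.78324°
λ₂ = λ₁ + atan2(sin θ sin δ cos φ₁, cos δ − sin φ₁ sin φ₂) = 27.33320°

27.333°E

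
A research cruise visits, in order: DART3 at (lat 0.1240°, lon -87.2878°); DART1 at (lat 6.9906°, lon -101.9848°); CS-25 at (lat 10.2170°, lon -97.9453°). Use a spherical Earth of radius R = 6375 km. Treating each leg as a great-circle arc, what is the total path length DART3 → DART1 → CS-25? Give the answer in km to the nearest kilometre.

2372 km

DART3→DART1: c = 0.282536 rad, d = 1801.17 km
DART1→CS-25: c = 0.089604 rad, d = 571.23 km
Total = 1801.17 + 571.23 = 2372.39 km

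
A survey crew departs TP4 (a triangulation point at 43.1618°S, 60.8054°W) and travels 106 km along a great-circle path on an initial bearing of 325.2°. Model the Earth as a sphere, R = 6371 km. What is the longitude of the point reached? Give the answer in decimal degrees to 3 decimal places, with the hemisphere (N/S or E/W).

δ = d/R = 106/6371 = 0.016638 rad
φ₂ = arcsin(sin φ₁ cos δ + cos φ₁ sin δ cos θ)
   = arcsin(-0.68406·0.99986 + 0.72942·0.01664·0.82115) = -42.37663°
λ₂ = λ₁ + atan2(sin θ sin δ cos φ₁, cos δ − sin φ₁ sin φ₂) = -61.54185°

61.542°W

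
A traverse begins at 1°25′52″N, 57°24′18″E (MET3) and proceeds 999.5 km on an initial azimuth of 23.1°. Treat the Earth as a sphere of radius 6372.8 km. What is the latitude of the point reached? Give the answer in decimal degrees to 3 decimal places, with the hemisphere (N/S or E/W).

MET3: φ = +1.43111°, λ = +57.40500°
δ = d/R = 999.5/6372.8 = 0.156838 rad
φ₂ = arcsin(sin φ₁ cos δ + cos φ₁ sin δ cos θ)
   = arcsin(0.02498·0.98773 + 0.99969·0.15620·0.91982) = 9.68878°
λ₂ = λ₁ + atan2(sin θ sin δ cos φ₁, cos δ − sin φ₁ sin φ₂) = 60.96928°

9.689°N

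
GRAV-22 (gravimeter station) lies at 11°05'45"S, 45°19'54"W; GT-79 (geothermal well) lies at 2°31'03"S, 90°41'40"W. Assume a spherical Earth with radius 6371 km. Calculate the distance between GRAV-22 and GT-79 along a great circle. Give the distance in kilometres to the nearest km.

5092 km

GRAV-22: φ = -11.09583°, λ = -45.33167°
GT-79: φ = -2.51750°, λ = -90.69444°
Δφ = 8.5783°,  Δλ = -45.3628°
a = sin²(Δφ/2) + cos φ₁ cos φ₂ sin²(Δλ/2) = 0.151365
c = 2·arcsin(√a) = 0.799216 rad = 45.7917°
d = R·c = 6371 × 0.799216 = 5091.8 km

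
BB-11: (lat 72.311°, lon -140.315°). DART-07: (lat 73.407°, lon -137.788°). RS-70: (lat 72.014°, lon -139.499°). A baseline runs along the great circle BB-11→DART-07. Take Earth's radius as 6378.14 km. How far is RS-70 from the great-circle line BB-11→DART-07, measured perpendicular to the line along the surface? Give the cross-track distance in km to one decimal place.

δ₁₃ = central angle BB-11→RS-70 = 0.006775 rad  (haversine)
θ₁₃ = bearing BB-11→RS-70 = 139.527°,  θ₁₂ = bearing BB-11→DART-07 = 32.995°
dₓₜ = R·arcsin(sin δ₁₃ · sin(θ₁₃ − θ₁₂)) = 6378.14·arcsin(0.00677·sin(106.532°)) = 41.425 km
|dₓₜ| = 41.425 km

41.4 km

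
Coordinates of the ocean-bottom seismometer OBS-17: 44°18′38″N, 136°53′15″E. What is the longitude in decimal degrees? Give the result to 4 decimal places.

136.8875°E

136° + 53′/60 + 15″/3600 = 136 + 0.88333 + 0.00417 = 136.8875°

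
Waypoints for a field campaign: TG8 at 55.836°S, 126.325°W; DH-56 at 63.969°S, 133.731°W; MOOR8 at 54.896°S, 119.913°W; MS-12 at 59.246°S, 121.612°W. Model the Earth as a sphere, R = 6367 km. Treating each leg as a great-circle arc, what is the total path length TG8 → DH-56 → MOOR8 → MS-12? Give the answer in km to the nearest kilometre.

TG8→DH-56: c = 0.155808 rad, d = 992.03 km
DH-56→MOOR8: c = 0.199406 rad, d = 1269.62 km
MOOR8→MS-12: c = 0.077608 rad, d = 494.13 km
Total = 992.03 + 1269.62 + 494.13 = 2755.78 km

2756 km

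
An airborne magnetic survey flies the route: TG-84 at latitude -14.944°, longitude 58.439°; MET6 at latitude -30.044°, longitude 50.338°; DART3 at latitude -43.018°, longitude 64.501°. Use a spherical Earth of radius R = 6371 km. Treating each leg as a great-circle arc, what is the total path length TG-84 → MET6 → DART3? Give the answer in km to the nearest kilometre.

TG-84→MET6: c = 0.293882 rad, d = 1872.32 km
MET6→DART3: c = 0.300347 rad, d = 1913.51 km
Total = 1872.32 + 1913.51 = 3785.83 km

3786 km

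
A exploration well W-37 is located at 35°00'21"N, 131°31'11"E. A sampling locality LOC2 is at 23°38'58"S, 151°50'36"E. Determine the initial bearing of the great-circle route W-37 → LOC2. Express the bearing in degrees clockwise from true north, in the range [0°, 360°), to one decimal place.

158.8°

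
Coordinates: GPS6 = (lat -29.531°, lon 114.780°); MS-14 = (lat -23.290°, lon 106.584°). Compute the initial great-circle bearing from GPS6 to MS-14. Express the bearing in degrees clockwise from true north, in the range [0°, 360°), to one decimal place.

308.5°

Δλ = -8.1960°
y = sin Δλ · cos φ₂ = -0.130943
x = cos φ₁ sin φ₂ − sin φ₁ cos φ₂ cos Δλ = 0.104087
θ = atan2(y, x) = -51.5189° → 308.4811° (mod 360°)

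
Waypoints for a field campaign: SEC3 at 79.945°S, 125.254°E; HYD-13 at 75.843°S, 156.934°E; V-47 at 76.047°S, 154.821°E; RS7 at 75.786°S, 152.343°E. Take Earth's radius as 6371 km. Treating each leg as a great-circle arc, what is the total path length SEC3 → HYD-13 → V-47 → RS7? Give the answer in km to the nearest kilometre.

SEC3→HYD-13: c = 0.133700 rad, d = 851.80 km
HYD-13→V-47: c = 0.009637 rad, d = 61.40 km
V-47→RS7: c = 0.011467 rad, d = 73.05 km
Total = 851.80 + 61.40 + 73.05 = 986.26 km

986 km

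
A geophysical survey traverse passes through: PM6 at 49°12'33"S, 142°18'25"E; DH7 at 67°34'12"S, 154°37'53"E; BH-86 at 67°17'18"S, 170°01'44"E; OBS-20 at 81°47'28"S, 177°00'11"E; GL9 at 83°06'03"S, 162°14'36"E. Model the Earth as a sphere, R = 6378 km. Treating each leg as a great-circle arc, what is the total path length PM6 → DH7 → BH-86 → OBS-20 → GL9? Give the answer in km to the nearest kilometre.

4698 km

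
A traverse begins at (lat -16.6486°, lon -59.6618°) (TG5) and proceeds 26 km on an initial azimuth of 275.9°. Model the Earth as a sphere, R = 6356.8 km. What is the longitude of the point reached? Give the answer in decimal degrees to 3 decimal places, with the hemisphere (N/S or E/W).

59.905°W

δ = d/R = 26/6356.8 = 0.004090 rad
φ₂ = arcsin(sin φ₁ cos δ + cos φ₁ sin δ cos θ)
   = arcsin(-0.28650·0.99999 + 0.95808·0.00409·0.10279) = -16.62437°
λ₂ = λ₁ + atan2(sin θ sin δ cos φ₁, cos δ − sin φ₁ sin φ₂) = -59.90507°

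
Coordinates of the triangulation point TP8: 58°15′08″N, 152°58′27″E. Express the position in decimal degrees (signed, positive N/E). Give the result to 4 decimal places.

+58.2522°, +152.9742°

lat: 58.2522° N → +58.2522°
lon: 152.9742° E → +152.9742°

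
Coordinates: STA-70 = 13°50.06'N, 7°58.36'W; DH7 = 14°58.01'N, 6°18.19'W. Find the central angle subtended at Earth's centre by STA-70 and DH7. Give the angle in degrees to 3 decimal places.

STA-70: φ = +13.83433°, λ = -7.97267°
DH7: φ = +14.96683°, λ = -6.30317°
Δφ = 1.1325°,  Δλ = 1.6695°
a = sin²(Δφ/2) + cos φ₁ cos φ₂ sin²(Δλ/2) = 0.000297
c = 2·arcsin(√a) = 0.034455 rad = 1.9742°

1.974°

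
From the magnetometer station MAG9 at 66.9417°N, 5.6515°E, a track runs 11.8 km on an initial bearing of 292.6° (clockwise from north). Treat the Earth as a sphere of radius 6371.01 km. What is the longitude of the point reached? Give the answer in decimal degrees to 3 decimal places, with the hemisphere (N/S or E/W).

5.401°E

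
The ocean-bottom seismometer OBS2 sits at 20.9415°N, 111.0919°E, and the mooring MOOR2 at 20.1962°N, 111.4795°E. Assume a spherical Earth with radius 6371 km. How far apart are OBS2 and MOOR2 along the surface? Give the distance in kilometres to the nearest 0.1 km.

Δφ = -0.7453°,  Δλ = 0.3876°
a = sin²(Δφ/2) + cos φ₁ cos φ₂ sin²(Δλ/2) = 0.000052
c = 2·arcsin(√a) = 0.014468 rad = 0.8290°
d = R·c = 6371 × 0.014468 = 92.2 km

92.2 km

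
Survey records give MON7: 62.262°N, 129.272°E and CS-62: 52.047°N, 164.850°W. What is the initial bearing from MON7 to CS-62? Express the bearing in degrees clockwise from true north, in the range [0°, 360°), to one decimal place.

75.6°

Δλ = 65.8780°
y = sin Δλ · cos φ₂ = 0.561310
x = cos φ₁ sin φ₂ − sin φ₁ cos φ₂ cos Δλ = 0.144537
θ = atan2(y, x) = 75.5601° → 75.5601° (mod 360°)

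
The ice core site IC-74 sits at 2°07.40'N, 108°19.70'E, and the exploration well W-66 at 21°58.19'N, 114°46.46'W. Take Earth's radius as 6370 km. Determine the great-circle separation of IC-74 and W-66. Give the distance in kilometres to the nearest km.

14621 km

IC-74: φ = +2.12333°, λ = +108.32833°
W-66: φ = +21.96983°, λ = -114.77433°
Δφ = 19.8465°,  Δλ = 136.8973°
a = sin²(Δφ/2) + cos φ₁ cos φ₂ sin²(Δλ/2) = 0.831391
c = 2·arcsin(√a) = 2.295325 rad = 131.5125°
d = R·c = 6370 × 2.295325 = 14621.2 km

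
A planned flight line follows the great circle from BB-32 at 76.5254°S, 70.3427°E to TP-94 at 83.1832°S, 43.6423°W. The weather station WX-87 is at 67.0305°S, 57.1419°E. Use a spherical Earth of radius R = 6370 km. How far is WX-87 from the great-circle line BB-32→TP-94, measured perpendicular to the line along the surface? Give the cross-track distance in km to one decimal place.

δ₁₃ = central angle BB-32→WX-87 = 0.179699 rad  (haversine)
θ₁₃ = bearing BB-32→WX-87 = 330.092°,  θ₁₂ = bearing BB-32→TP-94 = 201.290°
dₓₜ = R·arcsin(sin δ₁₃ · sin(θ₁₃ − θ₁₂)) = 6370·arcsin(0.17873·sin(128.802°)) = 890.172 km
|dₓₜ| = 890.172 km

890.2 km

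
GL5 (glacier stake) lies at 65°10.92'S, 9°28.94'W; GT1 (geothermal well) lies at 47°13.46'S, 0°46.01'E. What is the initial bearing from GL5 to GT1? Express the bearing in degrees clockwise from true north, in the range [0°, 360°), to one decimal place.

GL5: φ = -65.18200°, λ = -9.48233°
GT1: φ = -47.22433°, λ = +0.76683°
Δλ = 10.2492°
y = sin Δλ · cos φ₂ = 0.120837
x = cos φ₁ sin φ₂ − sin φ₁ cos φ₂ cos Δλ = 0.298478
θ = atan2(y, x) = 22.0402° → 22.0402° (mod 360°)

22.0°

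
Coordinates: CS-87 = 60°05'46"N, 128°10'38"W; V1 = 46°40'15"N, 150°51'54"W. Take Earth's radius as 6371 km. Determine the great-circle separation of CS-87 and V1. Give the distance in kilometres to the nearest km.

2099 km

CS-87: φ = +60.09611°, λ = -128.17722°
V1: φ = +46.67083°, λ = -150.86500°
Δφ = -13.4253°,  Δλ = -22.6878°
a = sin²(Δφ/2) + cos φ₁ cos φ₂ sin²(Δλ/2) = 0.026899
c = 2·arcsin(√a) = 0.329506 rad = 18.8793°
d = R·c = 6371 × 0.329506 = 2099.3 km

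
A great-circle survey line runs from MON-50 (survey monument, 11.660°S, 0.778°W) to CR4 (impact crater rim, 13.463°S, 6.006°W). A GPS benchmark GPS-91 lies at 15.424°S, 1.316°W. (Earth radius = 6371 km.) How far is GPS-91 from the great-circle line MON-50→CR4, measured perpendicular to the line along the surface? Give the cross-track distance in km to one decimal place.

δ₁₃ = central angle MON-50→GPS-91 = 0.066325 rad  (haversine)
θ₁₃ = bearing MON-50→GPS-91 = 187.850°,  θ₁₂ = bearing MON-50→CR4 = 249.984°
dₓₜ = R·arcsin(sin δ₁₃ · sin(θ₁₃ − θ₁₂)) = 6371·arcsin(0.06628·sin(-62.135°)) = -373.502 km
|dₓₜ| = 373.502 km

373.5 km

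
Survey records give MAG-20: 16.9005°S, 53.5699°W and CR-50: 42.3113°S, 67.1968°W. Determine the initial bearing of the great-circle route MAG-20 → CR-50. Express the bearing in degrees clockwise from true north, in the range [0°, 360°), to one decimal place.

Δλ = -13.6269°
y = sin Δλ · cos φ₂ = -0.174225
x = cos φ₁ sin φ₂ − sin φ₁ cos φ₂ cos Δλ = -0.435157
θ = atan2(y, x) = -158.1802° → 201.8198° (mod 360°)

201.8°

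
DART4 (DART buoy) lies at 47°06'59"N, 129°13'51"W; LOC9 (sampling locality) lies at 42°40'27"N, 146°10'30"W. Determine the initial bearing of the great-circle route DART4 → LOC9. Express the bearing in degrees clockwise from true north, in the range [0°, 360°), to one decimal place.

255.8°

DART4: φ = +47.11639°, λ = -129.23083°
LOC9: φ = +42.67417°, λ = -146.17500°
Δλ = -16.9442°
y = sin Δλ · cos φ₂ = -0.214272
x = cos φ₁ sin φ₂ − sin φ₁ cos φ₂ cos Δλ = -0.054067
θ = atan2(y, x) = -104.1618° → 255.8382° (mod 360°)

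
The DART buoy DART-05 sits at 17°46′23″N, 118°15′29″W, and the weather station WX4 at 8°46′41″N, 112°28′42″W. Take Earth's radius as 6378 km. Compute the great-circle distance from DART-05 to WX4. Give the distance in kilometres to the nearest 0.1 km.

DART-05: φ = +17.77306°, λ = -118.25806°
WX4: φ = +8.77806°, λ = -112.47833°
Δφ = -8.9950°,  Δλ = 5.7797°
a = sin²(Δφ/2) + cos φ₁ cos φ₂ sin²(Δλ/2) = 0.008541
c = 2·arcsin(√a) = 0.185101 rad = 10.6055°
d = R·c = 6378 × 0.185101 = 1180.6 km

1180.6 km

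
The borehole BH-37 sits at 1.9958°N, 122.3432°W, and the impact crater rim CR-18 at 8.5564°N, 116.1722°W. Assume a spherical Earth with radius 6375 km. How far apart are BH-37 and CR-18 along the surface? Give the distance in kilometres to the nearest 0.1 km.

Δφ = 6.5606°,  Δλ = 6.1710°
a = sin²(Δφ/2) + cos φ₁ cos φ₂ sin²(Δλ/2) = 0.006137
c = 2·arcsin(√a) = 0.156845 rad = 8.9865°
d = R·c = 6375 × 0.156845 = 999.9 km

999.9 km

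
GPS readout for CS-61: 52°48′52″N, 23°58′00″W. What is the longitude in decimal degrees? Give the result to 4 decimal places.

23° + 58′/60 + 0″/3600 = 23 + 0.96667 + 0.00000 = 23.9667°

23.9667°W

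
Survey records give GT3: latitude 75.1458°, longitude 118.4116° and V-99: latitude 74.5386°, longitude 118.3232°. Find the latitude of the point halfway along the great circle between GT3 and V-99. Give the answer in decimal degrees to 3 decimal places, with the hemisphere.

74.842°N

Bx = cos φ₂ cos Δλ = 0.266589,  By = cos φ₂ sin Δλ = -0.000411
φₘ = atan2(sin φ₁ + sin φ₂, √((cos φ₁ + Bx)² + By²)) = 74.84220°
λₘ = λ₁ + atan2(By, cos φ₁ + Bx) = 118.36654°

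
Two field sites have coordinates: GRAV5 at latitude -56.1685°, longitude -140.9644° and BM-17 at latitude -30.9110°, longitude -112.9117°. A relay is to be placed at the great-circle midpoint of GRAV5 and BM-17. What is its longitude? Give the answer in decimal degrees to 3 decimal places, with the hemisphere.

123.893°W

Bx = cos φ₂ cos Δλ = 0.757168,  By = cos φ₂ sin Δλ = 0.403487
φₘ = atan2(sin φ₁ + sin φ₂, √((cos φ₁ + Bx)² + By²)) = -44.36585°
λₘ = λ₁ + atan2(By, cos φ₁ + Bx) = -123.89338°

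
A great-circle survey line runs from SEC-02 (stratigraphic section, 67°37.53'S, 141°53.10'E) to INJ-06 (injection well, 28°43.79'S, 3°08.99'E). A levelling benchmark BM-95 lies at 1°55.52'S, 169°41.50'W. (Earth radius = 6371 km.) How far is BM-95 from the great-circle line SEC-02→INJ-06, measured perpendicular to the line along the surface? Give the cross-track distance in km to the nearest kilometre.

SEC-02: φ = -67.62550°, λ = +141.88500°
INJ-06: φ = -28.72983°, λ = +3.14983°
BM-95: φ = -1.92533°, λ = -169.69167°
δ₁₃ = central angle SEC-02→BM-95 = 1.283314 rad  (haversine)
θ₁₃ = bearing SEC-02→BM-95 = 51.228°,  θ₁₂ = bearing SEC-02→INJ-06 = 216.122°
dₓₜ = R·arcsin(sin δ₁₃ · sin(θ₁₃ − θ₁₂)) = 6371·arcsin(0.95896·sin(-164.894°)) = -1609.268 km
|dₓₜ| = 1609.268 km

1609 km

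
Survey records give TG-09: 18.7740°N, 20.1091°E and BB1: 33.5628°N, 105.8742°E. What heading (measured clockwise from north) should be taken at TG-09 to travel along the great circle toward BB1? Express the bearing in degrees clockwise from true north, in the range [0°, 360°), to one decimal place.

58.8°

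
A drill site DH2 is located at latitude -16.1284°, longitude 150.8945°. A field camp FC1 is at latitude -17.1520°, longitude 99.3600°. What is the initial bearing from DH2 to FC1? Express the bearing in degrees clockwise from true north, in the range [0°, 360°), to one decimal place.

261.0°

Δλ = -51.5345°
y = sin Δλ · cos φ₂ = -0.748160
x = cos φ₁ sin φ₂ − sin φ₁ cos φ₂ cos Δλ = -0.118188
θ = atan2(y, x) = -98.9769° → 261.0231° (mod 360°)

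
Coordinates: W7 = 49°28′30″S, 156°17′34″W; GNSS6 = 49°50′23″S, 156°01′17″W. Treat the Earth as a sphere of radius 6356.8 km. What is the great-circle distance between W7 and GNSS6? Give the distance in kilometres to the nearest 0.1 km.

W7: φ = -49.47500°, λ = -156.29278°
GNSS6: φ = -49.83972°, λ = -156.02139°
Δφ = -0.3647°,  Δλ = 0.2714°
a = sin²(Δφ/2) + cos φ₁ cos φ₂ sin²(Δλ/2) = 0.000012
c = 2·arcsin(√a) = 0.007066 rad = 0.4048°
d = R·c = 6356.8 × 0.007066 = 44.9 km

44.9 km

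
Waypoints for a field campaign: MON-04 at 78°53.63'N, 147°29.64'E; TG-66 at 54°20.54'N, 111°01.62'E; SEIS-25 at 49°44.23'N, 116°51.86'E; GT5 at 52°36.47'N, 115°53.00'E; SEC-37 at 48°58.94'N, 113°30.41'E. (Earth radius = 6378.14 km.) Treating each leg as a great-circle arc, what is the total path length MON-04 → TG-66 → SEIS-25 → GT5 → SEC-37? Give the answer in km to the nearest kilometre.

4466 km

MON-04: φ = +78.89383°, λ = +147.49400°
TG-66: φ = +54.34233°, λ = +111.02700°
SEIS-25: φ = +49.73717°, λ = +116.86433°
GT5: φ = +52.60783°, λ = +115.88333°
SEC-37: φ = +48.98233°, λ = +113.50683°
MON-04→TG-66: c = 0.478685 rad, d = 3053.12 km
TG-66→SEIS-25: c = 0.101847 rad, d = 649.60 km
SEIS-25→GT5: c = 0.051238 rad, d = 326.81 km
GT5→SEC-37: c = 0.068484 rad, d = 436.80 km
Total = 3053.12 + 649.60 + 326.81 + 436.80 = 4466.32 km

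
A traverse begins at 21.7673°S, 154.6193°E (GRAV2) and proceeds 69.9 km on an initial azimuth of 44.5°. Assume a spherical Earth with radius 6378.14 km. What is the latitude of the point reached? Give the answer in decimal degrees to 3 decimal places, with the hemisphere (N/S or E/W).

δ = d/R = 69.9/6378.14 = 0.010959 rad
φ₂ = arcsin(sin φ₁ cos δ + cos φ₁ sin δ cos θ)
   = arcsin(-0.37084·0.99994 + 0.92870·0.01096·0.71325) = -21.31877°
λ₂ = λ₁ + atan2(sin θ sin δ cos φ₁, cos δ − sin φ₁ sin φ₂) = 155.09174°

21.319°S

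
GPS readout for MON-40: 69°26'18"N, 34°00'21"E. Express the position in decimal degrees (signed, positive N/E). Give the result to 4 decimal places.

+69.4383°, +34.0058°

lat: 69.4383° N → +69.4383°
lon: 34.0058° E → +34.0058°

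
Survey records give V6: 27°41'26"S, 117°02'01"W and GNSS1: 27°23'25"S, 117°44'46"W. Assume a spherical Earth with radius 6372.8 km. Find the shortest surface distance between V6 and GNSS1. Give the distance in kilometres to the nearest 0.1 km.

77.8 km

V6: φ = -27.69056°, λ = -117.03361°
GNSS1: φ = -27.39028°, λ = -117.74611°
Δφ = 0.3003°,  Δλ = -0.7125°
a = sin²(Δφ/2) + cos φ₁ cos φ₂ sin²(Δλ/2) = 0.000037
c = 2·arcsin(√a) = 0.012208 rad = 0.6995°
d = R·c = 6372.8 × 0.012208 = 77.8 km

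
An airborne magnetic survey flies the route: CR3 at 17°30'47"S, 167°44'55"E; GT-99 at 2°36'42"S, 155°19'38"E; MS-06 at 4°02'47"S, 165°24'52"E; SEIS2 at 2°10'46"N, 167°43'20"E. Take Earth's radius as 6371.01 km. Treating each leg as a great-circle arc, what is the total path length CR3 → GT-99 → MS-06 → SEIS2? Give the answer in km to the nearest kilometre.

4010 km

CR3: φ = -17.51306°, λ = +167.74861°
GT-99: φ = -2.61167°, λ = +155.32722°
MS-06: φ = -4.04639°, λ = +165.41444°
SEIS2: φ = +2.17944°, λ = +167.72222°
CR3→GT-99: c = 0.336033 rad, d = 2140.87 km
GT-99→MS-06: c = 0.177528 rad, d = 1131.03 km
MS-06→SEIS2: c = 0.115877 rad, d = 738.26 km
Total = 2140.87 + 1131.03 + 738.26 = 4010.16 km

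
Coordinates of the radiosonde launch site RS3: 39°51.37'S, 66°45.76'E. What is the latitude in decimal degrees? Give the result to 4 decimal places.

39.8562°S

39° + 51.37′/60 = 39 + 0.85617 = 39.8562°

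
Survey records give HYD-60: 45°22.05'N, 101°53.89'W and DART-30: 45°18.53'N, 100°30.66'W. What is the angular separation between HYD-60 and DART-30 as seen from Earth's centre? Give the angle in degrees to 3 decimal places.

0.977°

HYD-60: φ = +45.36750°, λ = -101.89817°
DART-30: φ = +45.30883°, λ = -100.51100°
Δφ = -0.0587°,  Δλ = 1.3872°
a = sin²(Δφ/2) + cos φ₁ cos φ₂ sin²(Δλ/2) = 0.000073
c = 2·arcsin(√a) = 0.017049 rad = 0.9768°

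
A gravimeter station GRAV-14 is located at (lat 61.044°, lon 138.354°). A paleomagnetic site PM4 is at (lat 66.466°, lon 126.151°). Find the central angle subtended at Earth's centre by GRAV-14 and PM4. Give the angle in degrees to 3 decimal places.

Δφ = 5.4220°,  Δλ = -12.2030°
a = sin²(Δφ/2) + cos φ₁ cos φ₂ sin²(Δλ/2) = 0.004421
c = 2·arcsin(√a) = 0.133081 rad = 7.6250°

7.625°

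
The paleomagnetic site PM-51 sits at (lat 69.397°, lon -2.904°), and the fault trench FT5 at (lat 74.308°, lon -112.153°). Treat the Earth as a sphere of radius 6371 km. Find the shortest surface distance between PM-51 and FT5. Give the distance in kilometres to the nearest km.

Δφ = 4.9110°,  Δλ = -109.2490°
a = sin²(Δφ/2) + cos φ₁ cos φ₂ sin²(Δλ/2) = 0.065111
c = 2·arcsin(√a) = 0.516044 rad = 29.5672°
d = R·c = 6371 × 0.516044 = 3287.7 km

3288 km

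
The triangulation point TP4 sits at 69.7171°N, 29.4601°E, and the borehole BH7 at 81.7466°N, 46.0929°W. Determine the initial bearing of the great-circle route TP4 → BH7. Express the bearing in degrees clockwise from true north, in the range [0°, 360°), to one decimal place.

335.8°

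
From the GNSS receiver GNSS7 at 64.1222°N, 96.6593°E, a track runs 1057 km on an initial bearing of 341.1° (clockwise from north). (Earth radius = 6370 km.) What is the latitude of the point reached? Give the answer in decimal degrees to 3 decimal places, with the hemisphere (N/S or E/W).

δ = d/R = 1057/6370 = 0.165934 rad
φ₂ = arcsin(sin φ₁ cos δ + cos φ₁ sin δ cos θ)
   = arcsin(0.89973·0.98626 + 0.43645·0.16517·0.94609) = 72.85710°
λ₂ = λ₁ + atan2(sin θ sin δ cos φ₁, cos δ − sin φ₁ sin φ₂) = 86.20128°

72.857°N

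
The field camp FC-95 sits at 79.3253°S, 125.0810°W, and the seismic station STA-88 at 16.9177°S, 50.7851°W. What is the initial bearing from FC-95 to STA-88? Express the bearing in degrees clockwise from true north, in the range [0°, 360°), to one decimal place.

77.7°

Δλ = 74.2959°
y = sin Δλ · cos φ₂ = 0.921012
x = cos φ₁ sin φ₂ − sin φ₁ cos φ₂ cos Δλ = 0.200572
θ = atan2(y, x) = 77.7143° → 77.7143° (mod 360°)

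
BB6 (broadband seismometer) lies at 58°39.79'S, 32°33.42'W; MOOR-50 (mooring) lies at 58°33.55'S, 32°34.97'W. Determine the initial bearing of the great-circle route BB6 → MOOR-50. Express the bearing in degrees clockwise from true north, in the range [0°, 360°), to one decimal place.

BB6: φ = -58.66317°, λ = -32.55700°
MOOR-50: φ = -58.55917°, λ = -32.58283°
Δλ = -0.0258°
y = sin Δλ · cos φ₂ = -0.000235
x = cos φ₁ sin φ₂ − sin φ₁ cos φ₂ cos Δλ = 0.001815
θ = atan2(y, x) = -7.3828° → 352.6172° (mod 360°)

352.6°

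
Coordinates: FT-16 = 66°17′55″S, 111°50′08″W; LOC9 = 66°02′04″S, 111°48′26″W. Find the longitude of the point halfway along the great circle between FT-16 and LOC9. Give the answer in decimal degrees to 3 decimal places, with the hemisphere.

111.821°W

FT-16: φ = -66.29861°, λ = -111.83556°
LOC9: φ = -66.03444°, λ = -111.80722°
Bx = cos φ₂ cos Δλ = 0.406187,  By = cos φ₂ sin Δλ = 0.000201
φₘ = atan2(sin φ₁ + sin φ₂, √((cos φ₁ + Bx)² + By²)) = -66.16653°
λₘ = λ₁ + atan2(By, cos φ₁ + Bx) = -111.82131°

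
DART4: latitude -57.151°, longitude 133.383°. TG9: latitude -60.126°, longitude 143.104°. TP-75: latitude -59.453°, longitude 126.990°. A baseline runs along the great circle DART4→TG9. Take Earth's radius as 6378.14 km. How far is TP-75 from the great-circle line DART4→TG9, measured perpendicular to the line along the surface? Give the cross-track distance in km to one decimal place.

430.0 km

δ₁₃ = central angle DART4→TP-75 = 0.071027 rad  (haversine)
θ₁₃ = bearing DART4→TP-75 = 232.886°,  θ₁₂ = bearing DART4→TG9 = 124.549°
dₓₜ = R·arcsin(sin δ₁₃ · sin(θ₁₃ − θ₁₂)) = 6378.14·arcsin(0.07097·sin(108.337°)) = 429.980 km
|dₓₜ| = 429.980 km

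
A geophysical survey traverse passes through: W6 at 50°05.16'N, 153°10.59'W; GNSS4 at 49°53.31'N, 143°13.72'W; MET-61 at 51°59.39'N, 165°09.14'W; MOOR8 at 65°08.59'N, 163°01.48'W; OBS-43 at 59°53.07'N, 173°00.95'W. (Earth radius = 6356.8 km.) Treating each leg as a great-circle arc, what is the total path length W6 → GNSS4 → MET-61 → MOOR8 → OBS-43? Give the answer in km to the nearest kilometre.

W6: φ = +50.08600°, λ = -153.17650°
GNSS4: φ = +49.88850°, λ = -143.22867°
MET-61: φ = +51.98983°, λ = -165.15233°
MOOR8: φ = +65.14317°, λ = -163.02467°
OBS-43: φ = +59.88450°, λ = -173.01583°
W6→GNSS4: c = 0.111603 rad, d = 709.44 km
GNSS4→MET-61: c = 0.242937 rad, d = 1544.30 km
MET-61→MOOR8: c = 0.230352 rad, d = 1464.30 km
MOOR8→OBS-43: c = 0.121792 rad, d = 774.21 km
Total = 709.44 + 1544.30 + 1464.30 + 774.21 = 4492.24 km

4492 km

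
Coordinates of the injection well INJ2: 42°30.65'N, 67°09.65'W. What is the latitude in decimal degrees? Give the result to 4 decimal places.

42° + 30.65′/60 = 42 + 0.51083 = 42.5108°

42.5108°N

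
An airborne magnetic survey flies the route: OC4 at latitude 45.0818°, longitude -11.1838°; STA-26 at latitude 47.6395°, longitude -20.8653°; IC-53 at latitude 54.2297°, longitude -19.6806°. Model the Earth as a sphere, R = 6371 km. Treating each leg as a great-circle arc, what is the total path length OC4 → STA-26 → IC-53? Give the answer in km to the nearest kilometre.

1532 km

OC4→STA-26: c = 0.124757 rad, d = 794.83 km
STA-26→IC-53: c = 0.115752 rad, d = 737.46 km
Total = 794.83 + 737.46 = 1532.28 km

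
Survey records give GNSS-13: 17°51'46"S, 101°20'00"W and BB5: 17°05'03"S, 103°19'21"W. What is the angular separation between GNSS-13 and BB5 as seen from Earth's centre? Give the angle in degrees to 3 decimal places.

2.051°

GNSS-13: φ = -17.86278°, λ = -101.33333°
BB5: φ = -17.08417°, λ = -103.32250°
Δφ = 0.7786°,  Δλ = -1.9892°
a = sin²(Δφ/2) + cos φ₁ cos φ₂ sin²(Δλ/2) = 0.000320
c = 2·arcsin(√a) = 0.035795 rad = 2.0509°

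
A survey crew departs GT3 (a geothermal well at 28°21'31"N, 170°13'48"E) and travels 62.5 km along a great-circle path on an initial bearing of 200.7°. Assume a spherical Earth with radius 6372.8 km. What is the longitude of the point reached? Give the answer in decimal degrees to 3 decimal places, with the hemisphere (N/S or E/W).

170.005°E

GT3: φ = +28.35861°, λ = +170.23000°
δ = d/R = 62.5/6372.8 = 0.009807 rad
φ₂ = arcsin(sin φ₁ cos δ + cos φ₁ sin δ cos θ)
   = arcsin(0.47499·0.99995 + 0.87999·0.00981·-0.93544) = 27.83279°
λ₂ = λ₁ + atan2(sin θ sin δ cos φ₁, cos δ − sin φ₁ sin φ₂) = 170.00540°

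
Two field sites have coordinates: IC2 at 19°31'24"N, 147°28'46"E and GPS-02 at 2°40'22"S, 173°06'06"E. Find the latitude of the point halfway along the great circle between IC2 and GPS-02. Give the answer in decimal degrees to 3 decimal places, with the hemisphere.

8.637°N

IC2: φ = +19.52333°, λ = +147.47944°
GPS-02: φ = -2.67278°, λ = +173.10167°
Bx = cos φ₂ cos Δλ = 0.900684,  By = cos φ₂ sin Δλ = 0.431965
φₘ = atan2(sin φ₁ + sin φ₂, √((cos φ₁ + Bx)² + By²)) = 8.63698°
λₘ = λ₁ + atan2(By, cos φ₁ + Bx) = 160.66910°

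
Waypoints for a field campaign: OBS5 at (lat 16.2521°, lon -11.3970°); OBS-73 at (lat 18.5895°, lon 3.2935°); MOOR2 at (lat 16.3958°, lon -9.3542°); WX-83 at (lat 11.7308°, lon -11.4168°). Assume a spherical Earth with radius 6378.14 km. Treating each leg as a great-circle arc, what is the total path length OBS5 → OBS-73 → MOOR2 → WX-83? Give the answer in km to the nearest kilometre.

3511 km

OBS5→OBS-73: c = 0.247934 rad, d = 1581.36 km
OBS-73→MOOR2: c = 0.213934 rad, d = 1364.50 km
MOOR2→WX-83: c = 0.088588 rad, d = 565.02 km
Total = 1581.36 + 1364.50 + 565.02 = 3510.88 km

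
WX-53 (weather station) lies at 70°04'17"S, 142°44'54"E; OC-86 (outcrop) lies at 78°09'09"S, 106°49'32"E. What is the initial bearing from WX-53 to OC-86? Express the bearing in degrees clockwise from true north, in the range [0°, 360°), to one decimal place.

214.2°

WX-53: φ = -70.07139°, λ = +142.74833°
OC-86: φ = -78.15250°, λ = +106.82556°
Δλ = -35.9228°
y = sin Δλ · cos φ₂ = -0.120453
x = cos φ₁ sin φ₂ − sin φ₁ cos φ₂ cos Δλ = -0.177284
θ = atan2(y, x) = -145.8065° → 214.1935° (mod 360°)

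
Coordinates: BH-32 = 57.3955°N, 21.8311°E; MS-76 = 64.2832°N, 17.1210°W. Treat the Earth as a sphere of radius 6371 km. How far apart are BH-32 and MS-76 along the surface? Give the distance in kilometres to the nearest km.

Δφ = 6.8877°,  Δλ = -38.9521°
a = sin²(Δφ/2) + cos φ₁ cos φ₂ sin²(Δλ/2) = 0.029600
c = 2·arcsin(√a) = 0.345814 rad = 19.8137°
d = R·c = 6371 × 0.345814 = 2203.2 km

2203 km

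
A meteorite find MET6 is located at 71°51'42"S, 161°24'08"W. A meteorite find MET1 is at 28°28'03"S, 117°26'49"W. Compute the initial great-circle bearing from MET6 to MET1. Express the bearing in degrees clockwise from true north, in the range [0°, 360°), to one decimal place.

53.4°

MET6: φ = -71.86167°, λ = -161.40222°
MET1: φ = -28.46750°, λ = -117.44694°
Δλ = 43.9553°
y = sin Δλ · cos φ₂ = 0.610172
x = cos φ₁ sin φ₂ − sin φ₁ cos φ₂ cos Δλ = 0.453002
θ = atan2(y, x) = 53.4092° → 53.4092° (mod 360°)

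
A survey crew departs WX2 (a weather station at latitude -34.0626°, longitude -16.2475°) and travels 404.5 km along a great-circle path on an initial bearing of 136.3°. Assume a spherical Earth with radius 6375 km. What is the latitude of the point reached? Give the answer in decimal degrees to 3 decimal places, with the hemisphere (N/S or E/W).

δ = d/R = 404.5/6375 = 0.063451 rad
φ₂ = arcsin(sin φ₁ cos δ + cos φ₁ sin δ cos θ)
   = arcsin(-0.56010·0.99799 + 0.82843·0.06341·-0.72297) = -36.65163°
λ₂ = λ₁ + atan2(sin θ sin δ cos φ₁, cos δ − sin φ₁ sin φ₂) = -13.11736°

36.652°S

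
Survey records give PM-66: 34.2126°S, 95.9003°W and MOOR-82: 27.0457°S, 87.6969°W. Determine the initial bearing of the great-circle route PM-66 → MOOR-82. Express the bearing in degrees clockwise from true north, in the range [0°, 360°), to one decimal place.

46.7°

Δλ = 8.2034°
y = sin Δλ · cos φ₂ = 0.127084
x = cos φ₁ sin φ₂ − sin φ₁ cos φ₂ cos Δλ = 0.119636
θ = atan2(y, x) = 46.7291° → 46.7291° (mod 360°)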